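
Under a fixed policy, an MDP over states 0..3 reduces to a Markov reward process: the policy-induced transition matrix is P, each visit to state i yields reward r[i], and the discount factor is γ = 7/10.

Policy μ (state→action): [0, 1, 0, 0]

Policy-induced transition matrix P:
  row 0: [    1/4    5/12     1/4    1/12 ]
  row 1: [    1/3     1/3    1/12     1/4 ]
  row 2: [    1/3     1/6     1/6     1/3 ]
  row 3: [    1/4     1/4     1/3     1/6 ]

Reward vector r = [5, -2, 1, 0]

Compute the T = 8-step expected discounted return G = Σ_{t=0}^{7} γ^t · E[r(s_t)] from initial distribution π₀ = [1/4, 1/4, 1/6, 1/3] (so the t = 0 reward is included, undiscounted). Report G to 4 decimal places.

t=0: π = [0.2500, 0.2500, 0.1667, 0.3333], E[r] = 0.9167, γ^t·E[r] = 0.916667, running G = 0.916667
t=1: π = [0.2847, 0.2986, 0.2222, 0.1944], E[r] = 1.0486, γ^t·E[r] = 0.734028, running G = 1.650694
t=2: π = [0.2934, 0.3038, 0.1979, 0.2049], E[r] = 1.0573, γ^t·E[r] = 0.518073, running G = 2.168767
t=3: π = [0.2918, 0.3077, 0.1999, 0.2005], E[r] = 1.0435, γ^t·E[r] = 0.357937, running G = 2.526704
t=4: π = [0.2923, 0.3076, 0.1988, 0.2013], E[r] = 1.0451, γ^t·E[r] = 0.250918, running G = 2.777622
t=5: π = [0.2922, 0.3078, 0.1989, 0.2011], E[r] = 1.0444, γ^t·E[r] = 0.175525, running G = 2.953147
t=6: π = [0.2922, 0.3078, 0.1989, 0.2011], E[r] = 1.0445, γ^t·E[r] = 0.122882, running G = 3.076028
t=7: π = [0.2922, 0.3078, 0.1989, 0.2011], E[r] = 1.0444, γ^t·E[r] = 0.086014, running G = 3.162042

G = 3.1620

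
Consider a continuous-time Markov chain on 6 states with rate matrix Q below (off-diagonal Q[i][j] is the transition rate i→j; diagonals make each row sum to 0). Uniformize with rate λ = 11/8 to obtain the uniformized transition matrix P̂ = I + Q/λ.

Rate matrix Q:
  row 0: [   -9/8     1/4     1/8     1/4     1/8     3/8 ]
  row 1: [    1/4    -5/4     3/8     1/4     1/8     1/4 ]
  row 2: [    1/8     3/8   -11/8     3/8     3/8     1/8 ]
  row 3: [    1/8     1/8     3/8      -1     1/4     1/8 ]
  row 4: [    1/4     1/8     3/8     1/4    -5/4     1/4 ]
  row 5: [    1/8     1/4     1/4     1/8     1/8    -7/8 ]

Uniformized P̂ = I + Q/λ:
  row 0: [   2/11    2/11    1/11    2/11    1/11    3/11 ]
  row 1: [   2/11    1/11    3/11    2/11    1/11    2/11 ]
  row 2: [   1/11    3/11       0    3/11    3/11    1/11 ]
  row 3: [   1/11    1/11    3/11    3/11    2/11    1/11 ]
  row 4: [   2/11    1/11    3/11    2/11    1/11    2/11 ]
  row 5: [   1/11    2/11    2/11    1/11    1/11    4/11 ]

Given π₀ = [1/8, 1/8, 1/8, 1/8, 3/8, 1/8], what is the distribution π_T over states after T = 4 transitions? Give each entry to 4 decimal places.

t=0: π = [0.1250, 0.1250, 0.1250, 0.1250, 0.3750, 0.1250]
t=1: π = [0.1477, 0.1364, 0.2045, 0.1932, 0.1250, 0.1932]
t=2: π = [0.1281, 0.1591, 0.1725, 0.2004, 0.1457, 0.1942]
t=3: π = [0.1303, 0.1516, 0.1847, 0.1981, 0.1405, 0.1949]
t=4: π = [0.1293, 0.1541, 0.1809, 0.1989, 0.1425, 0.1943]

π = [0.1293, 0.1541, 0.1809, 0.1989, 0.1425, 0.1943]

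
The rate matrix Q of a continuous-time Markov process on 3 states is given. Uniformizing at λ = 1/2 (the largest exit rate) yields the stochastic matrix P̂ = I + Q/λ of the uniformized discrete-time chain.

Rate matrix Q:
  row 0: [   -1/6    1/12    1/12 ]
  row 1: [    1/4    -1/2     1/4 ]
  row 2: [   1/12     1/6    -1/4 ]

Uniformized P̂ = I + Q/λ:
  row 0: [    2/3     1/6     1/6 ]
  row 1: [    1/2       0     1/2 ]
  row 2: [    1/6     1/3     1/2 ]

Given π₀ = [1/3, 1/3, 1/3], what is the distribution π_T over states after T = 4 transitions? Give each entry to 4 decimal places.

π = [0.4588, 0.1934, 0.3477]

t=0: π = [0.3333, 0.3333, 0.3333]
t=1: π = [0.4444, 0.1667, 0.3889]
t=2: π = [0.4444, 0.2037, 0.3519]
t=3: π = [0.4568, 0.1914, 0.3519]
t=4: π = [0.4588, 0.1934, 0.3477]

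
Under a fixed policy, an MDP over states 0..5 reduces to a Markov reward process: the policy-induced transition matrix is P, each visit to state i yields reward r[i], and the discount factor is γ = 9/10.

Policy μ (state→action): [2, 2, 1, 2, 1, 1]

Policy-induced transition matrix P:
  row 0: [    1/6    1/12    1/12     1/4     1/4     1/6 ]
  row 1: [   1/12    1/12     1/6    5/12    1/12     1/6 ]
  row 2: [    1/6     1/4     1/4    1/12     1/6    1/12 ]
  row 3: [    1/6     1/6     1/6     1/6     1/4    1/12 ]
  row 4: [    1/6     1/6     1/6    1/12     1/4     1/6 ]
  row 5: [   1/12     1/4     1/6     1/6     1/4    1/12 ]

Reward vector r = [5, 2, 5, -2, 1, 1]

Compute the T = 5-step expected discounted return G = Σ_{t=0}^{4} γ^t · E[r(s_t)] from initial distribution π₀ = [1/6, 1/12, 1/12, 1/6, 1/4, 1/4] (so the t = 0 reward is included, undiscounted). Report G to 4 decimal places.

G = 7.2901

t=0: π = [0.1667, 0.0833, 0.0833, 0.1667, 0.2500, 0.2500], E[r] = 1.5833, γ^t·E[r] = 1.583333, running G = 1.583333
t=1: π = [0.1389, 0.1736, 0.1597, 0.1736, 0.2292, 0.1250], E[r] = 1.8472, γ^t·E[r] = 1.662500, running G = 3.245833
t=2: π = [0.1418, 0.1644, 0.1684, 0.1892, 0.2078, 0.1285], E[r] = 1.8374, γ^t·E[r] = 1.488281, running G = 4.734115
t=3: π = [0.1423, 0.1659, 0.1689, 0.1882, 0.2086, 0.1262], E[r] = 1.8458, γ^t·E[r] = 1.345605, running G = 6.079720
t=4: π = [0.1423, 0.1656, 0.1689, 0.1885, 0.2083, 0.1264], E[r] = 1.8448, γ^t·E[r] = 1.210378, running G = 7.290098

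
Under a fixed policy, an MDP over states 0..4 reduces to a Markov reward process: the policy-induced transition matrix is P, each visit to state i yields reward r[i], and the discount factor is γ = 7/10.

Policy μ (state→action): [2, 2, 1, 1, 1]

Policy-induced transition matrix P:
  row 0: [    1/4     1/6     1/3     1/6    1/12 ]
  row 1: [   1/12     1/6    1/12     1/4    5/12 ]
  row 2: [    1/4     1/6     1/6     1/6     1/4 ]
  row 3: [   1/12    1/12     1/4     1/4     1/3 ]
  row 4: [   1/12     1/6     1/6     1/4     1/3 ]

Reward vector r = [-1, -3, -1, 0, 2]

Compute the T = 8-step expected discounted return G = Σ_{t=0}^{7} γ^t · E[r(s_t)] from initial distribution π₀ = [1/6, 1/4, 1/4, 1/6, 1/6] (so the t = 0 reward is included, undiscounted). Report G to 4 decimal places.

t=0: π = [0.1667, 0.2500, 0.2500, 0.1667, 0.1667], E[r] = -0.8333, γ^t·E[r] = -0.833333, running G = -0.833333
t=1: π = [0.1528, 0.1528, 0.1875, 0.2153, 0.2917], E[r] = -0.2153, γ^t·E[r] = -0.150694, running G = -0.984028
t=2: π = [0.1400, 0.1487, 0.1973, 0.2216, 0.2922], E[r] = -0.1991, γ^t·E[r] = -0.097546, running G = -1.081574
t=3: π = [0.1396, 0.1482, 0.1961, 0.2219, 0.2943], E[r] = -0.1917, γ^t·E[r] = -0.065752, running G = -1.147326
t=4: π = [0.1393, 0.1482, 0.1961, 0.2220, 0.2945], E[r] = -0.1910, γ^t·E[r] = -0.045851, running G = -1.193177
t=5: π = [0.1392, 0.1482, 0.1960, 0.2221, 0.2945], E[r] = -0.1907, γ^t·E[r] = -0.032051, running G = -1.225229
t=6: π = [0.1392, 0.1482, 0.1960, 0.2221, 0.2945], E[r] = -0.1906, γ^t·E[r] = -0.022429, running G = -1.247658
t=7: π = [0.1392, 0.1482, 0.1960, 0.2221, 0.2945], E[r] = -0.1906, γ^t·E[r] = -0.015699, running G = -1.263357

G = -1.2634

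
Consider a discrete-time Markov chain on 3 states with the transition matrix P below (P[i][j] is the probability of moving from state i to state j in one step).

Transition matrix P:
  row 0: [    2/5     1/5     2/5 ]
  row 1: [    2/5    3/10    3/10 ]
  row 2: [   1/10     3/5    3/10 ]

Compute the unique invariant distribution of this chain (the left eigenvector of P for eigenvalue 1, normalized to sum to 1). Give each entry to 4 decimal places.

Balance equations π_j = Σ_i π_i·P[i][j]:
  π_0 = 2/5·π_0 + 2/5·π_1 + 1/10·π_2
  π_1 = 1/5·π_0 + 3/10·π_1 + 3/5·π_2
  normalize: π_0 + π_1 + π_2 = 1
Solving the linear system gives exactly π = [31/103, 38/103, 34/103].

π = [0.3010, 0.3689, 0.3301]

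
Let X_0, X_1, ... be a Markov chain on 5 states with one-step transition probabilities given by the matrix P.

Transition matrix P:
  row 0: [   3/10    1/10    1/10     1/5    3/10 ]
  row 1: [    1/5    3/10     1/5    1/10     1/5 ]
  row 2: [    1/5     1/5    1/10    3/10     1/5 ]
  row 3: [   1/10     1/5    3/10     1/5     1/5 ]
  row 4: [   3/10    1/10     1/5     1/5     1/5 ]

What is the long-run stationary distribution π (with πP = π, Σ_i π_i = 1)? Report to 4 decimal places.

Balance equations π_j = Σ_i π_i·P[i][j]:
  π_0 = 3/10·π_0 + 1/5·π_1 + 1/5·π_2 + 1/10·π_3 + 3/10·π_4
  π_1 = 1/10·π_0 + 3/10·π_1 + 1/5·π_2 + 1/5·π_3 + 1/10·π_4
  π_2 = 1/10·π_0 + 1/5·π_1 + 1/10·π_2 + 3/10·π_3 + 1/5·π_4
  π_3 = 1/5·π_0 + 1/10·π_1 + 3/10·π_2 + 1/5·π_3 + 1/5·π_4
  normalize: π_0 + π_1 + π_2 + π_3 + π_4 = 1
Solving the linear system gives exactly π = [981/4367, 137/794, 1569/8734, 1753/8734, 1943/8734].

π = [0.2246, 0.1725, 0.1796, 0.2007, 0.2225]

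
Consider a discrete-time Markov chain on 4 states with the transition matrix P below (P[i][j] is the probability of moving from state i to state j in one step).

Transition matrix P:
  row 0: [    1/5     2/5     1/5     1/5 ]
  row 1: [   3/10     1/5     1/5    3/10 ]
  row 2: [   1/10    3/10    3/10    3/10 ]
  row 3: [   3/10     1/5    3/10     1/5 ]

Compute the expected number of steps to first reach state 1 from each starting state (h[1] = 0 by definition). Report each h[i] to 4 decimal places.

First-step conditioning: h[1] = 0; for i ≠ 1, h[i] = 1 + Σ_k P[i][k]·h[k].
  h[0] = 1 + 1/5·h[0] + 1/5·h[2] + 1/5·h[3]
  h[2] = 1 + 1/10·h[0] + 3/10·h[2] + 3/10·h[3]
  h[3] = 1 + 3/10·h[0] + 3/10·h[2] + 1/5·h[3]
Solving the 3×3 linear system over states ≠ 1 gives exactly h = [445/147, 0, 505/147, 180/49] (h[1] = 0 is the target).

h = [3.0272, 0.0000, 3.4354, 3.6735]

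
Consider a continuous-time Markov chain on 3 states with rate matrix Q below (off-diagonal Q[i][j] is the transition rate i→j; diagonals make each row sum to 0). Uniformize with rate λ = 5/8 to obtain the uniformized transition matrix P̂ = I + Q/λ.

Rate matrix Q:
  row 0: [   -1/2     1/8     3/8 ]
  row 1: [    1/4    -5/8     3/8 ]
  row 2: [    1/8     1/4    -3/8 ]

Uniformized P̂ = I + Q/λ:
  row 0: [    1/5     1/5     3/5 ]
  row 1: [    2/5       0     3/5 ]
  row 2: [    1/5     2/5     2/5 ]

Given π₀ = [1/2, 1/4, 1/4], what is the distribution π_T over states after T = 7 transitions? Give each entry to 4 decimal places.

t=0: π = [0.5000, 0.2500, 0.2500]
t=1: π = [0.2500, 0.2000, 0.5500]
t=2: π = [0.2400, 0.2700, 0.4900]
t=3: π = [0.2540, 0.2440, 0.5020]
t=4: π = [0.2488, 0.2516, 0.4996]
t=5: π = [0.2503, 0.2496, 0.5001]
t=6: π = [0.2499, 0.2501, 0.5000]
t=7: π = [0.2500, 0.2500, 0.5000]

π = [0.2500, 0.2500, 0.5000]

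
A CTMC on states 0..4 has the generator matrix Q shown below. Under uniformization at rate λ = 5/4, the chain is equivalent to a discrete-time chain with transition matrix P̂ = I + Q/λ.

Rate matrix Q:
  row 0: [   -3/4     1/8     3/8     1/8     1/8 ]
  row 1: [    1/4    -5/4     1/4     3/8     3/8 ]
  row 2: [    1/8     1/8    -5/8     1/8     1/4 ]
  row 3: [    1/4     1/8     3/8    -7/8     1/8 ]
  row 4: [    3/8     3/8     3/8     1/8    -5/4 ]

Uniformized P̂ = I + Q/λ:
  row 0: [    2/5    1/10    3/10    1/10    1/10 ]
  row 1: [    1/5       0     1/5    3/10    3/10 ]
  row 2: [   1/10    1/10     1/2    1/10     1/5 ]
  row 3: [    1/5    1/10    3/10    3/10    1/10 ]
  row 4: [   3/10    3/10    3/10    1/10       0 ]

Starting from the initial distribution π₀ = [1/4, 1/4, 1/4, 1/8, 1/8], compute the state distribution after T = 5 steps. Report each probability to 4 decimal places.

π = [0.2231, 0.1171, 0.3603, 0.1544, 0.1452]

t=0: π = [0.2500, 0.2500, 0.2500, 0.1250, 0.1250]
t=1: π = [0.2375, 0.1000, 0.3250, 0.1750, 0.1625]
t=2: π = [0.2313, 0.1225, 0.3550, 0.1550, 0.1363]
t=3: π = [0.2244, 0.1150, 0.3588, 0.1555, 0.1464]
t=4: π = [0.2236, 0.1178, 0.3603, 0.1541, 0.1442]
t=5: π = [0.2231, 0.1171, 0.3603, 0.1544, 0.1452]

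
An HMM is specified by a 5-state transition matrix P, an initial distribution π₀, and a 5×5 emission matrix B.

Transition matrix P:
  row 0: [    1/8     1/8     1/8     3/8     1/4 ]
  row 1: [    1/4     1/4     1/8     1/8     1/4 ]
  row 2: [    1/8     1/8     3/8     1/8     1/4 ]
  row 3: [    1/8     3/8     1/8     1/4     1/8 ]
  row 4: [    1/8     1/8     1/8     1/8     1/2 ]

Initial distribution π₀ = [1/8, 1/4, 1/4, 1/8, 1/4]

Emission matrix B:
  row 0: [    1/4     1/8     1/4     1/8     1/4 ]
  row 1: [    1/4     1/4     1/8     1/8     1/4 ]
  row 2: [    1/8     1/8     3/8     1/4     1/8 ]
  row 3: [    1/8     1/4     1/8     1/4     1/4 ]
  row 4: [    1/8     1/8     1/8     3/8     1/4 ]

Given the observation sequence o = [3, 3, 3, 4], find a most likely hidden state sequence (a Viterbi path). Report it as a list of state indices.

t=0: δ = [1.562e-02, 3.125e-02, 6.250e-02, 3.125e-02, 9.375e-02]  (obs o_0=3)
t=1: δ = [1.465e-03, 1.465e-03, 5.859e-03, 2.930e-03, 1.758e-02]  ψ = [4, 3, 2, 4, 4]  (obs o_1=3)
t=2: δ = [2.747e-04, 2.747e-04, 5.493e-04, 5.493e-04, 3.296e-03]  ψ = [4, 4, 2, 4, 4]  (obs o_2=3)
t=3: δ = [1.030e-04, 1.030e-04, 5.150e-05, 1.030e-04, 4.120e-04]  ψ = [4, 4, 4, 4, 4]  (obs o_3=4)
backtrack: best end state = 4; path = [4, 4, 4, 4]

path = [4, 4, 4, 4]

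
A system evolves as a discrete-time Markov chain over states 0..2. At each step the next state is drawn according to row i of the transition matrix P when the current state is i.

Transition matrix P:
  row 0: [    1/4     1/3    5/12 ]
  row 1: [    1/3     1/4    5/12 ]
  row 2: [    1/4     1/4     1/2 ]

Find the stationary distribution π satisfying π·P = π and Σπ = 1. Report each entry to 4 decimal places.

π = [0.2727, 0.2727, 0.4545]

Balance equations π_j = Σ_i π_i·P[i][j]:
  π_0 = 1/4·π_0 + 1/3·π_1 + 1/4·π_2
  π_1 = 1/3·π_0 + 1/4·π_1 + 1/4·π_2
  normalize: π_0 + π_1 + π_2 = 1
Solving the linear system gives exactly π = [3/11, 3/11, 5/11].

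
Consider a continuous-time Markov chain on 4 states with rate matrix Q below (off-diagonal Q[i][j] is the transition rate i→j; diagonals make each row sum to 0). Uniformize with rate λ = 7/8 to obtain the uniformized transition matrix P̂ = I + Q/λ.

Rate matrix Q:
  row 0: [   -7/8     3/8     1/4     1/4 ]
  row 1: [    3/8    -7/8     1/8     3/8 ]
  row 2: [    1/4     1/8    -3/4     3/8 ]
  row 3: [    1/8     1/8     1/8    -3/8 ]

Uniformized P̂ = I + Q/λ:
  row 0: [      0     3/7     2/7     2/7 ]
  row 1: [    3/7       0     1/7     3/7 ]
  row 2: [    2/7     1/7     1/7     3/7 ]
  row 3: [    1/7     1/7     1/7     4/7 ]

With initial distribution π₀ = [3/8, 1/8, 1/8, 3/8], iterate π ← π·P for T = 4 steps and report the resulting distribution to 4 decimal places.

π = [0.1946, 0.1676, 0.1683, 0.4695]

t=0: π = [0.3750, 0.1250, 0.1250, 0.3750]
t=1: π = [0.1429, 0.2321, 0.1964, 0.4286]
t=2: π = [0.2168, 0.1505, 0.1633, 0.4694]
t=3: π = [0.1782, 0.1833, 0.1738, 0.4647]
t=4: π = [0.1946, 0.1676, 0.1683, 0.4695]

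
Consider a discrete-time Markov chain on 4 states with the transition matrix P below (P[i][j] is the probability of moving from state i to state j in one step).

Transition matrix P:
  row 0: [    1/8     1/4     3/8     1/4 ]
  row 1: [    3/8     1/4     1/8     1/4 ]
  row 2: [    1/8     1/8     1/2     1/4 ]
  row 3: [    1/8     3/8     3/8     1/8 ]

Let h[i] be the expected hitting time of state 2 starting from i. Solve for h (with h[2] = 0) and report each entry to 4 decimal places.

First-step conditioning: h[2] = 0; for i ≠ 2, h[i] = 1 + Σ_k P[i][k]·h[k].
  h[0] = 1 + 1/8·h[0] + 1/4·h[1] + 1/4·h[3]
  h[1] = 1 + 3/8·h[0] + 1/4·h[1] + 1/4·h[3]
  h[3] = 1 + 1/8·h[0] + 3/8·h[1] + 1/8·h[3]
Solving the 3×3 linear system over states ≠ 2 gives exactly h = [36/11, 45/11, 0, 37/11] (h[2] = 0 is the target).

h = [3.2727, 4.0909, 0.0000, 3.3636]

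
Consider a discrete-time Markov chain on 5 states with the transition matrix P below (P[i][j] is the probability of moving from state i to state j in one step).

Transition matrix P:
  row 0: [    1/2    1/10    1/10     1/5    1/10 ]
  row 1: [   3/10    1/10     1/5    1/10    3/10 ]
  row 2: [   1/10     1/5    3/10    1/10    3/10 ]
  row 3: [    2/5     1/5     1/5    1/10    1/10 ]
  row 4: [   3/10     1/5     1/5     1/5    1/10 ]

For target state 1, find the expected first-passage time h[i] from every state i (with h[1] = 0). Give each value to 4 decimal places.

h = [6.8400, 0.0000, 5.8786, 6.1308, 6.0599]

First-step conditioning: h[1] = 0; for i ≠ 1, h[i] = 1 + Σ_k P[i][k]·h[k].
  h[0] = 1 + 1/2·h[0] + 1/10·h[2] + 1/5·h[3] + 1/10·h[4]
  h[2] = 1 + 1/10·h[0] + 3/10·h[2] + 1/10·h[3] + 3/10·h[4]
  h[3] = 1 + 2/5·h[0] + 1/5·h[2] + 1/10·h[3] + 1/10·h[4]
  h[4] = 1 + 3/10·h[0] + 1/5·h[2] + 1/5·h[3] + 1/10·h[4]
Solving the 4×4 linear system over states ≠ 1 gives exactly h = [8680/1269, 0, 7460/1269, 7780/1269, 7690/1269] (h[1] = 0 is the target).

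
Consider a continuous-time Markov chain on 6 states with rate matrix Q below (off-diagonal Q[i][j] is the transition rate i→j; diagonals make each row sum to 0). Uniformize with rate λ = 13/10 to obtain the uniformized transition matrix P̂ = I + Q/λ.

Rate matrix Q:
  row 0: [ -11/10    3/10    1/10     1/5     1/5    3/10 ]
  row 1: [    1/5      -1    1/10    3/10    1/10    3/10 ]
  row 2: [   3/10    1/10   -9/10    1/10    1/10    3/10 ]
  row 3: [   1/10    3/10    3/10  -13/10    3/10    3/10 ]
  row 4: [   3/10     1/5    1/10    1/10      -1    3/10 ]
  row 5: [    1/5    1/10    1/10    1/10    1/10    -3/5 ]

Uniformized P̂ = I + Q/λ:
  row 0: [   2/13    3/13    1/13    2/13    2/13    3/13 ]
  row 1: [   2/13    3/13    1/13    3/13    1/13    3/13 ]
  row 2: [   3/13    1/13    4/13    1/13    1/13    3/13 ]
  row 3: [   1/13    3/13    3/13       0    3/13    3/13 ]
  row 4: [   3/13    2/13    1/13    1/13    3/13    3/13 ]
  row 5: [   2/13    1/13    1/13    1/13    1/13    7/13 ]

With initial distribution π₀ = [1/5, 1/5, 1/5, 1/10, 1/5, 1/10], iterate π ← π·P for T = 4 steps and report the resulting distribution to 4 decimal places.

π = [0.1649, 0.1519, 0.1215, 0.1051, 0.1253, 0.3312]

t=0: π = [0.2000, 0.2000, 0.2000, 0.1000, 0.2000, 0.1000]
t=1: π = [0.1769, 0.1692, 0.1385, 0.1154, 0.1385, 0.2615]
t=2: π = [0.1663, 0.1586, 0.1266, 0.1077, 0.1296, 0.3112]
t=3: π = [0.1653, 0.1534, 0.1227, 0.1058, 0.1262, 0.3265]
t=4: π = [0.1649, 0.1519, 0.1215, 0.1051, 0.1253, 0.3312]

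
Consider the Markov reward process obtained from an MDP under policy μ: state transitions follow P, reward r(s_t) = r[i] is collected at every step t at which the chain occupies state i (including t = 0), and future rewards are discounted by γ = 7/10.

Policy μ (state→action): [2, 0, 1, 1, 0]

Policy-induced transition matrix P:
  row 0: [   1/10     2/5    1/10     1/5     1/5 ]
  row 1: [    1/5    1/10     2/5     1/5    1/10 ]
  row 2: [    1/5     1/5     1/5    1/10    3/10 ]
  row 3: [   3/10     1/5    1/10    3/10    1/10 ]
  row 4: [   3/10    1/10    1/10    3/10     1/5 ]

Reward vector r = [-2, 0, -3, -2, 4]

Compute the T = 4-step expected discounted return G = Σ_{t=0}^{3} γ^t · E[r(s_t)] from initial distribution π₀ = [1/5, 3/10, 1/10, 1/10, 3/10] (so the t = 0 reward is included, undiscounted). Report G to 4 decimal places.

G = -0.8563

t=0: π = [0.2000, 0.3000, 0.1000, 0.1000, 0.3000], E[r] = 0.3000, γ^t·E[r] = 0.300000, running G = 0.300000
t=1: π = [0.2200, 0.1800, 0.2000, 0.2300, 0.1700], E[r] = -0.8200, γ^t·E[r] = -0.574000, running G = -0.274000
t=2: π = [0.2180, 0.2090, 0.1740, 0.2200, 0.1790], E[r] = -0.6820, γ^t·E[r] = -0.334180, running G = -0.608180
t=3: π = [0.2181, 0.2048, 0.1801, 0.2225, 0.1745], E[r] = -0.7235, γ^t·E[r] = -0.248161, running G = -0.856341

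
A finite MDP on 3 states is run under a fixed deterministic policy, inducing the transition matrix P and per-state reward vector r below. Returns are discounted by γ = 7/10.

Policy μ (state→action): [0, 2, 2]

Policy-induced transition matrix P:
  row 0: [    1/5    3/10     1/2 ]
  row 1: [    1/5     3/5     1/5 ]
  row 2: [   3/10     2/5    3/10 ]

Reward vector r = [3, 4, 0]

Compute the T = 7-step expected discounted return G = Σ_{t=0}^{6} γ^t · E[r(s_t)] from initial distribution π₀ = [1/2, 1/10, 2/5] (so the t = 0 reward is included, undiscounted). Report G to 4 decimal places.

G = 6.9035

t=0: π = [0.5000, 0.1000, 0.4000], E[r] = 1.9000, γ^t·E[r] = 1.900000, running G = 1.900000
t=1: π = [0.2400, 0.3700, 0.3900], E[r] = 2.2000, γ^t·E[r] = 1.540000, running G = 3.440000
t=2: π = [0.2390, 0.4500, 0.3110], E[r] = 2.5170, γ^t·E[r] = 1.233330, running G = 4.673330
t=3: π = [0.2311, 0.4661, 0.3028], E[r] = 2.5577, γ^t·E[r] = 0.877291, running G = 5.550621
t=4: π = [0.2303, 0.4701, 0.2996], E[r] = 2.5713, γ^t·E[r] = 0.617364, running G = 6.167985
t=5: π = [0.2300, 0.4710, 0.2990], E[r] = 2.5739, γ^t·E[r] = 0.432588, running G = 6.600574
t=6: π = [0.2299, 0.4712, 0.2989], E[r] = 2.5745, γ^t·E[r] = 0.302890, running G = 6.903464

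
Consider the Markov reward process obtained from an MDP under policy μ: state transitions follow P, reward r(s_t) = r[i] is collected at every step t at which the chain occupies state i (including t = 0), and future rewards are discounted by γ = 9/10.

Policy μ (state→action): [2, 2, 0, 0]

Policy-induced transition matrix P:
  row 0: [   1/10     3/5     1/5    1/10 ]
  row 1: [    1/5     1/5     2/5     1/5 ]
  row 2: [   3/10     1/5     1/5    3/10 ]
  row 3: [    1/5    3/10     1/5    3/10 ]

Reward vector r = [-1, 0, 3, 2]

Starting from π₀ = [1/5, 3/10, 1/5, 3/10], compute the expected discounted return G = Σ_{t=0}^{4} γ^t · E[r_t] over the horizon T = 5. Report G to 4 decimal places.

G = 4.2086

t=0: π = [0.2000, 0.3000, 0.2000, 0.3000], E[r] = 1.0000, γ^t·E[r] = 1.000000, running G = 1.000000
t=1: π = [0.2000, 0.3100, 0.2600, 0.2300], E[r] = 1.0400, γ^t·E[r] = 0.936000, running G = 1.936000
t=2: π = [0.2060, 0.3030, 0.2620, 0.2290], E[r] = 1.0380, γ^t·E[r] = 0.840780, running G = 2.776780
t=3: π = [0.2056, 0.3053, 0.2606, 0.2285], E[r] = 1.0332, γ^t·E[r] = 0.753203, running G = 3.529983
t=4: π = [0.2055, 0.3051, 0.2611, 0.2284], E[r] = 1.0344, γ^t·E[r] = 0.678657, running G = 4.208640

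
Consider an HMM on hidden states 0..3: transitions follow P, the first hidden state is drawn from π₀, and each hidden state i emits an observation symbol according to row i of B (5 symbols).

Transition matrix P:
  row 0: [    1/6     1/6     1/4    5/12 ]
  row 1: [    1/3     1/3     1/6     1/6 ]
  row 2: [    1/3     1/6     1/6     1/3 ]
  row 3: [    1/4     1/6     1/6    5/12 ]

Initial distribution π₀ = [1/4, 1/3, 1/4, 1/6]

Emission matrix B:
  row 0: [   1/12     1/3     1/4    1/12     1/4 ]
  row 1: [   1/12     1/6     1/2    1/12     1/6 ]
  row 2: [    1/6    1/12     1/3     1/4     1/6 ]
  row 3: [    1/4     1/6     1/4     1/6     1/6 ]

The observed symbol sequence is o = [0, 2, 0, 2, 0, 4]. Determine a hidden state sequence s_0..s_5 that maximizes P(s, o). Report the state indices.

t=0: δ = [2.083e-02, 2.778e-02, 4.167e-02, 4.167e-02]  (obs o_0=0)
t=1: δ = [3.472e-03, 4.630e-03, 2.315e-03, 4.340e-03]  ψ = [2, 1, 2, 3]  (obs o_1=2)
t=2: δ = [1.286e-04, 1.286e-04, 1.447e-04, 4.521e-04]  ψ = [1, 1, 0, 3]  (obs o_2=0)
t=3: δ = [2.826e-05, 3.768e-05, 2.512e-05, 4.710e-05]  ψ = [3, 3, 3, 3]  (obs o_3=2)
t=4: δ = [1.047e-06, 1.047e-06, 1.308e-06, 4.906e-06]  ψ = [1, 1, 3, 3]  (obs o_4=0)
t=5: δ = [3.066e-07, 1.363e-07, 1.363e-07, 3.407e-07]  ψ = [3, 3, 3, 3]  (obs o_5=4)
backtrack: best end state = 3; path = [3, 3, 3, 3, 3, 3]

path = [3, 3, 3, 3, 3, 3]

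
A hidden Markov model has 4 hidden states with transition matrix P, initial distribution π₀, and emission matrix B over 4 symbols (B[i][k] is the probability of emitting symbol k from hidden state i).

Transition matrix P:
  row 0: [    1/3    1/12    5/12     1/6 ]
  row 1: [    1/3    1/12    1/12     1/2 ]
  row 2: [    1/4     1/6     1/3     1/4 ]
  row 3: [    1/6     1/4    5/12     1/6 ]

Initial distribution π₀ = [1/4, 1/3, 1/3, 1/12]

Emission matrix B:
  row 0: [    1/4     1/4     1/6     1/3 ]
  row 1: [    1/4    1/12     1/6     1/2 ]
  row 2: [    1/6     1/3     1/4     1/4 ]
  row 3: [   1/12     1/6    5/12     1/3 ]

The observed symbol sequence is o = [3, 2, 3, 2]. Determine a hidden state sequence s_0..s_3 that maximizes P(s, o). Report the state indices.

t=0: δ = [8.333e-02, 1.667e-01, 8.333e-02, 2.778e-02]  (obs o_0=3)
t=1: δ = [9.259e-03, 2.315e-03, 8.681e-03, 3.472e-02]  ψ = [1, 1, 0, 1]  (obs o_1=2)
t=2: δ = [1.929e-03, 4.340e-03, 3.617e-03, 1.929e-03]  ψ = [3, 3, 3, 3]  (obs o_2=3)
t=3: δ = [2.411e-04, 1.005e-04, 3.014e-04, 9.042e-04]  ψ = [1, 2, 2, 1]  (obs o_3=2)
backtrack: best end state = 3; path = [1, 3, 1, 3]

path = [1, 3, 1, 3]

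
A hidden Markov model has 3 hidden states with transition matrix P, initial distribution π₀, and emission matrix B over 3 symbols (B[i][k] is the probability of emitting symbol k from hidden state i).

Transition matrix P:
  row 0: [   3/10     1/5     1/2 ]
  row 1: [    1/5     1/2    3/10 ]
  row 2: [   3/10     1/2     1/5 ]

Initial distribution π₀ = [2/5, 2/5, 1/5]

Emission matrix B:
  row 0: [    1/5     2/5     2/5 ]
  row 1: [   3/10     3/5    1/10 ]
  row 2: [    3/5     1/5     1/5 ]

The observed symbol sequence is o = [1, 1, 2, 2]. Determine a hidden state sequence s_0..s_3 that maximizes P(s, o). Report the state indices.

path = [1, 1, 0, 0]

t=0: δ = [1.600e-01, 2.400e-01, 4.000e-02]  (obs o_0=1)
t=1: δ = [1.920e-02, 7.200e-02, 1.600e-02]  ψ = [0, 1, 0]  (obs o_1=1)
t=2: δ = [5.760e-03, 3.600e-03, 4.320e-03]  ψ = [1, 1, 1]  (obs o_2=2)
t=3: δ = [6.912e-04, 2.160e-04, 5.760e-04]  ψ = [0, 2, 0]  (obs o_3=2)
backtrack: best end state = 0; path = [1, 1, 0, 0]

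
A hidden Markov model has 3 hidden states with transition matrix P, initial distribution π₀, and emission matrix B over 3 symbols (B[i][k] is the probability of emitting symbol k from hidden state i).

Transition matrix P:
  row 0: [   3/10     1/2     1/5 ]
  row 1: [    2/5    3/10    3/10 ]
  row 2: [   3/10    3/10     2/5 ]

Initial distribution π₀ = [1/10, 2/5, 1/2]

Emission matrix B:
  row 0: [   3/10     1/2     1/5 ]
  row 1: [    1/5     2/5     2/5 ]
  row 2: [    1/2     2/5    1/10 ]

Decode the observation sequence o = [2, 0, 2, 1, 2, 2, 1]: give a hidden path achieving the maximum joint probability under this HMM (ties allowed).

t=0: δ = [2.000e-02, 1.600e-01, 5.000e-02]  (obs o_0=2)
t=1: δ = [1.920e-02, 9.600e-03, 2.400e-02]  ψ = [1, 1, 1]  (obs o_1=0)
t=2: δ = [1.440e-03, 3.840e-03, 9.600e-04]  ψ = [2, 0, 2]  (obs o_2=2)
t=3: δ = [7.680e-04, 4.608e-04, 4.608e-04]  ψ = [1, 1, 1]  (obs o_3=1)
t=4: δ = [4.608e-05, 1.536e-04, 1.843e-05]  ψ = [0, 0, 2]  (obs o_4=2)
t=5: δ = [1.229e-05, 1.843e-05, 4.608e-06]  ψ = [1, 1, 1]  (obs o_5=2)
t=6: δ = [3.686e-06, 2.458e-06, 2.212e-06]  ψ = [1, 0, 1]  (obs o_6=1)
backtrack: best end state = 0; path = [1, 0, 1, 0, 1, 1, 0]

path = [1, 0, 1, 0, 1, 1, 0]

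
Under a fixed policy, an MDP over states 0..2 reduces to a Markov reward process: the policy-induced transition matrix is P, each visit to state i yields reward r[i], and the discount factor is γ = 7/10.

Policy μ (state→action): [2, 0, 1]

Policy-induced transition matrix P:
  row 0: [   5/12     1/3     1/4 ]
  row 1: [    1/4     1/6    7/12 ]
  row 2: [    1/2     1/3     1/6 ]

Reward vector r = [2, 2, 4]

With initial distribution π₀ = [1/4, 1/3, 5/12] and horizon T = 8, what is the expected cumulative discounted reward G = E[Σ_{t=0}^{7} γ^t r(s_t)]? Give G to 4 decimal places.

G = 8.4884

t=0: π = [0.2500, 0.3333, 0.4167], E[r] = 2.8333, γ^t·E[r] = 2.833333, running G = 2.833333
t=1: π = [0.3958, 0.2778, 0.3264], E[r] = 2.6528, γ^t·E[r] = 1.856944, running G = 4.690278
t=2: π = [0.3976, 0.2870, 0.3154], E[r] = 2.6308, γ^t·E[r] = 1.289086, running G = 5.979363
t=3: π = [0.3951, 0.2855, 0.3194], E[r] = 2.6388, γ^t·E[r] = 0.905106, running G = 6.884469
t=4: π = [0.3957, 0.2858, 0.3185], E[r] = 2.6371, γ^t·E[r] = 0.633167, running G = 7.517636
t=5: π = [0.3956, 0.2857, 0.3187], E[r] = 2.6374, γ^t·E[r] = 0.443269, running G = 7.960905
t=6: π = [0.3956, 0.2857, 0.3187], E[r] = 2.6374, γ^t·E[r] = 0.310282, running G = 8.271188
t=7: π = [0.3956, 0.2857, 0.3187], E[r] = 2.6374, γ^t·E[r] = 0.217198, running G = 8.488386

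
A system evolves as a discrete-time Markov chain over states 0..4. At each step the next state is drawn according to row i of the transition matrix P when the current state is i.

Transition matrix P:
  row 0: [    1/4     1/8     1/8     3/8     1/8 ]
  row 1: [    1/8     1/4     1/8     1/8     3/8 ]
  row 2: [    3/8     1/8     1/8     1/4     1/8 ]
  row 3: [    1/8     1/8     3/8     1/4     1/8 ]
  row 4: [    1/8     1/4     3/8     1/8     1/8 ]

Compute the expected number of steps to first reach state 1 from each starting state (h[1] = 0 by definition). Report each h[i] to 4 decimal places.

First-step conditioning: h[1] = 0; for i ≠ 1, h[i] = 1 + Σ_k P[i][k]·h[k].
  h[0] = 1 + 1/4·h[0] + 1/8·h[2] + 3/8·h[3] + 1/8·h[4]
  h[2] = 1 + 3/8·h[0] + 1/8·h[2] + 1/4·h[3] + 1/8·h[4]
  h[3] = 1 + 1/8·h[0] + 3/8·h[2] + 1/4·h[3] + 1/8·h[4]
  h[4] = 1 + 1/8·h[0] + 3/8·h[2] + 1/8·h[3] + 1/8·h[4]
Solving the 4×4 linear system over states ≠ 1 gives exactly h = [64/9, 0, 64/9, 64/9, 56/9] (h[1] = 0 is the target).

h = [7.1111, 0.0000, 7.1111, 7.1111, 6.2222]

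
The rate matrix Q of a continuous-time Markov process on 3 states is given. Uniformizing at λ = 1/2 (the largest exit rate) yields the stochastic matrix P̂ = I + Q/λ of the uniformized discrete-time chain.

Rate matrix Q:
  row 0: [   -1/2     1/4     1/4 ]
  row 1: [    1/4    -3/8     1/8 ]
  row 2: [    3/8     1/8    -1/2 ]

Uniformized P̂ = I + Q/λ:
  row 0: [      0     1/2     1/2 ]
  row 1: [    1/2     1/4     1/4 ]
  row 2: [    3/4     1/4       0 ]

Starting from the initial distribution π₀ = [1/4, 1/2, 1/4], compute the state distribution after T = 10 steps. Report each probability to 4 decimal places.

t=0: π = [0.2500, 0.5000, 0.2500]
t=1: π = [0.4375, 0.3125, 0.2500]
t=2: π = [0.3438, 0.3594, 0.2969]
t=3: π = [0.4023, 0.3359, 0.2617]
t=4: π = [0.3643, 0.3506, 0.2852]
t=5: π = [0.3892, 0.3411, 0.2698]
t=6: π = [0.3729, 0.3473, 0.2798]
t=7: π = [0.3835, 0.3432, 0.2733]
t=8: π = [0.3765, 0.3459, 0.2776]
t=9: π = [0.3811, 0.3441, 0.2747]
t=10: π = [0.3781, 0.3453, 0.2766]

π = [0.3781, 0.3453, 0.2766]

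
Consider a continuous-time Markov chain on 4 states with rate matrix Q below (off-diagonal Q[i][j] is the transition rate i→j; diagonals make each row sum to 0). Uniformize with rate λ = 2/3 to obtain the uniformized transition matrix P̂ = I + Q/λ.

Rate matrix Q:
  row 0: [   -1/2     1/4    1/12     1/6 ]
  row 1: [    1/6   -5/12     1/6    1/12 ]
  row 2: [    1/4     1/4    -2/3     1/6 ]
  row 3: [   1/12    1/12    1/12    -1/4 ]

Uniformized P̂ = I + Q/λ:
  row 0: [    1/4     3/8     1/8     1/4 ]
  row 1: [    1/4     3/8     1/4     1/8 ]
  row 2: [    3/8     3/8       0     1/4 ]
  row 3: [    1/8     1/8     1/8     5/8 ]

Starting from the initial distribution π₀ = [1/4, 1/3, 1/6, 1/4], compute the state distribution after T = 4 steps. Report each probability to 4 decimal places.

π = [0.2263, 0.2915, 0.1437, 0.3386]

t=0: π = [0.2500, 0.3333, 0.1667, 0.2500]
t=1: π = [0.2396, 0.3125, 0.1458, 0.3021]
t=2: π = [0.2305, 0.2995, 0.1458, 0.3242]
t=3: π = [0.2277, 0.2939, 0.1442, 0.3341]
t=4: π = [0.2263, 0.2915, 0.1437, 0.3386]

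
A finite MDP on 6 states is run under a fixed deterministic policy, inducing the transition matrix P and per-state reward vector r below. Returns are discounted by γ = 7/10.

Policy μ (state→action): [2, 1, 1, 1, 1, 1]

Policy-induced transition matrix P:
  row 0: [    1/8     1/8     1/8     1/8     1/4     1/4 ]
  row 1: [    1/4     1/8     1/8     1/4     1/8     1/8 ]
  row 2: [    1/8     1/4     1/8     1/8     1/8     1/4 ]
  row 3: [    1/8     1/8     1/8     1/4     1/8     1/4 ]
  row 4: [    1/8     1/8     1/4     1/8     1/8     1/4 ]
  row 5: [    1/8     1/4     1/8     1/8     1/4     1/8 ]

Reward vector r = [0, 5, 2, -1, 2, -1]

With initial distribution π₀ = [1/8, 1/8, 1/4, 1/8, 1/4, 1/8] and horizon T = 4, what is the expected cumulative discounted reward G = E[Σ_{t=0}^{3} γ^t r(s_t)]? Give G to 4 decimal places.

G = 3.0781

t=0: π = [0.1250, 0.1250, 0.2500, 0.1250, 0.2500, 0.1250], E[r] = 1.3750, γ^t·E[r] = 1.375000, running G = 1.375000
t=1: π = [0.1406, 0.1719, 0.1563, 0.1563, 0.1563, 0.2188], E[r] = 1.1094, γ^t·E[r] = 0.776563, running G = 2.151563
t=2: π = [0.1465, 0.1719, 0.1445, 0.1660, 0.1699, 0.2012], E[r] = 1.1211, γ^t·E[r] = 0.549336, running G = 2.700898
t=3: π = [0.1465, 0.1682, 0.1462, 0.1672, 0.1685, 0.2034], E[r] = 1.0999, γ^t·E[r] = 0.377250, running G = 3.078148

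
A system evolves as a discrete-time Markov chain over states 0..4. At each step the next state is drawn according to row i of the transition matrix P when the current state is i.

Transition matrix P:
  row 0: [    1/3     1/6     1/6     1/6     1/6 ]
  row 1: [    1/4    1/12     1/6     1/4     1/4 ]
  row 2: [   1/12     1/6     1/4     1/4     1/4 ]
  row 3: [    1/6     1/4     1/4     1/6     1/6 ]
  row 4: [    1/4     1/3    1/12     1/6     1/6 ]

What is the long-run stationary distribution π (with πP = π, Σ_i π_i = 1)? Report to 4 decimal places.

π = [0.2216, 0.1996, 0.1818, 0.1985, 0.1985]

Balance equations π_j = Σ_i π_i·P[i][j]:
  π_0 = 1/3·π_0 + 1/4·π_1 + 1/12·π_2 + 1/6·π_3 + 1/4·π_4
  π_1 = 1/6·π_0 + 1/12·π_1 + 1/6·π_2 + 1/4·π_3 + 1/3·π_4
  π_2 = 1/6·π_0 + 1/6·π_1 + 1/4·π_2 + 1/4·π_3 + 1/12·π_4
  π_3 = 1/6·π_0 + 1/4·π_1 + 1/4·π_2 + 1/6·π_3 + 1/6·π_4
  normalize: π_0 + π_1 + π_2 + π_3 + π_4 = 1
Solving the linear system gives exactly π = [373/1683, 112/561, 2/11, 334/1683, 334/1683].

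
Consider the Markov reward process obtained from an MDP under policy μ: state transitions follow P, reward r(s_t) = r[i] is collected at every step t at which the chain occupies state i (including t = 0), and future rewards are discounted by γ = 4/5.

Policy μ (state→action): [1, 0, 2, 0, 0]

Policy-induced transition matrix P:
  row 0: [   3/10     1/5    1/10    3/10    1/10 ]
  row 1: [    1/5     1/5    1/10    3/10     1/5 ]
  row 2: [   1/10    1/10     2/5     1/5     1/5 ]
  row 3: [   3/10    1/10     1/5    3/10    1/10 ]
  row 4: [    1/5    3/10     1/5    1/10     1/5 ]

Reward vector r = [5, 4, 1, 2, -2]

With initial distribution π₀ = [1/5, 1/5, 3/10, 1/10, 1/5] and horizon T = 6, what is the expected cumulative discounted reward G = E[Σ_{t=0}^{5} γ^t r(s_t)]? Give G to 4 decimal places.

G = 7.6977

t=0: π = [0.2000, 0.2000, 0.3000, 0.1000, 0.2000], E[r] = 1.9000, γ^t·E[r] = 1.900000, running G = 1.900000
t=1: π = [0.2000, 0.1800, 0.2200, 0.2300, 0.1700], E[r] = 2.0600, γ^t·E[r] = 1.648000, running G = 3.548000
t=2: π = [0.2210, 0.1720, 0.2060, 0.2440, 0.1570], E[r] = 2.1730, γ^t·E[r] = 1.390720, running G = 4.938720
t=3: π = [0.2259, 0.1707, 0.2019, 0.2480, 0.1535], E[r] = 2.2032, γ^t·E[r] = 1.128038, running G = 6.066758
t=4: π = [0.2272, 0.1704, 0.2007, 0.2491, 0.1526], E[r] = 2.2112, γ^t·E[r] = 0.905691, running G = 6.972450
t=5: π = [0.2276, 0.1703, 0.2004, 0.2494, 0.1524], E[r] = 2.2134, γ^t·E[r] = 0.725277, running G = 7.697726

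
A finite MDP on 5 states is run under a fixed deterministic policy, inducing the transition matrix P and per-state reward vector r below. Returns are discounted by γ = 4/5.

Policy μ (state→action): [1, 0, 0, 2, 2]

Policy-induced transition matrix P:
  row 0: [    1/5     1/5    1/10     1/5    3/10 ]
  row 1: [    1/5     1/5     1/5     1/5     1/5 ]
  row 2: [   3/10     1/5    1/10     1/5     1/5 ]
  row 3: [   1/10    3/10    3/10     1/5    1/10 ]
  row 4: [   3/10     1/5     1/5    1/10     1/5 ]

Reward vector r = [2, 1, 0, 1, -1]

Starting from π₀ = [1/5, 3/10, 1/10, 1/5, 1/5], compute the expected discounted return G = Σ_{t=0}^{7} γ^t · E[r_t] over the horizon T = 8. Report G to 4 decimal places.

G = 2.6948

t=0: π = [0.2000, 0.3000, 0.1000, 0.2000, 0.2000], E[r] = 0.7000, γ^t·E[r] = 0.700000, running G = 0.700000
t=1: π = [0.2100, 0.2200, 0.1900, 0.1800, 0.2000], E[r] = 0.6200, γ^t·E[r] = 0.496000, running G = 1.196000
t=2: π = [0.2210, 0.2180, 0.1780, 0.1800, 0.2030], E[r] = 0.6370, γ^t·E[r] = 0.407680, running G = 1.603680
t=3: π = [0.2201, 0.2180, 0.1781, 0.1797, 0.2041], E[r] = 0.6338, γ^t·E[r] = 0.324506, running G = 1.928186
t=4: π = [0.2203, 0.2180, 0.1782, 0.1796, 0.2040], E[r] = 0.6340, γ^t·E[r] = 0.259695, running G = 2.187880
t=5: π = [0.2203, 0.2180, 0.1781, 0.1796, 0.2041], E[r] = 0.6340, γ^t·E[r] = 0.207752, running G = 2.395632
t=6: π = [0.2203, 0.2180, 0.1781, 0.1796, 0.2041], E[r] = 0.6340, γ^t·E[r] = 0.166200, running G = 2.561833
t=7: π = [0.2203, 0.2180, 0.1781, 0.1796, 0.2041], E[r] = 0.6340, γ^t·E[r] = 0.132961, running G = 2.694793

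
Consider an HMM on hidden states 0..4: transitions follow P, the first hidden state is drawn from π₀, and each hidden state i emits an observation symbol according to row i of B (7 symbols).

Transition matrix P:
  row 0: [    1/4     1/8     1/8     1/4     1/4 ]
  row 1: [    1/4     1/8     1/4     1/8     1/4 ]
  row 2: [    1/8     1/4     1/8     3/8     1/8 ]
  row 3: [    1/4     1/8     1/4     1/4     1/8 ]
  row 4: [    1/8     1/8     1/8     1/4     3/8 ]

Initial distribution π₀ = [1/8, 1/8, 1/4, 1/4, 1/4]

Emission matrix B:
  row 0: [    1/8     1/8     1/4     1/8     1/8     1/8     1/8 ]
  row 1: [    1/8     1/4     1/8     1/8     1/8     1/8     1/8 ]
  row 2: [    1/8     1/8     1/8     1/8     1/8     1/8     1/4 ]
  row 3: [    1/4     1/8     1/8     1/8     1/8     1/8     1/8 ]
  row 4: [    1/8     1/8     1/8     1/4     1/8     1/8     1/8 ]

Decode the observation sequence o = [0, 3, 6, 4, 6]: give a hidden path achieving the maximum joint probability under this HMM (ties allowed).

t=0: δ = [1.562e-02, 1.562e-02, 3.125e-02, 6.250e-02, 3.125e-02]  (obs o_0=0)
t=1: δ = [1.953e-03, 9.766e-04, 1.953e-03, 1.953e-03, 2.930e-03]  ψ = [3, 2, 3, 3, 4]  (obs o_1=3)
t=2: δ = [6.104e-05, 6.104e-05, 1.221e-04, 9.155e-05, 1.373e-04]  ψ = [0, 2, 3, 2, 4]  (obs o_2=6)
t=3: δ = [2.861e-06, 3.815e-06, 2.861e-06, 5.722e-06, 6.437e-06]  ψ = [3, 2, 3, 2, 4]  (obs o_3=4)
t=4: δ = [1.788e-07, 1.006e-07, 3.576e-07, 2.012e-07, 3.017e-07]  ψ = [3, 4, 3, 4, 4]  (obs o_4=6)
backtrack: best end state = 2; path = [3, 3, 2, 3, 2]

path = [3, 3, 2, 3, 2]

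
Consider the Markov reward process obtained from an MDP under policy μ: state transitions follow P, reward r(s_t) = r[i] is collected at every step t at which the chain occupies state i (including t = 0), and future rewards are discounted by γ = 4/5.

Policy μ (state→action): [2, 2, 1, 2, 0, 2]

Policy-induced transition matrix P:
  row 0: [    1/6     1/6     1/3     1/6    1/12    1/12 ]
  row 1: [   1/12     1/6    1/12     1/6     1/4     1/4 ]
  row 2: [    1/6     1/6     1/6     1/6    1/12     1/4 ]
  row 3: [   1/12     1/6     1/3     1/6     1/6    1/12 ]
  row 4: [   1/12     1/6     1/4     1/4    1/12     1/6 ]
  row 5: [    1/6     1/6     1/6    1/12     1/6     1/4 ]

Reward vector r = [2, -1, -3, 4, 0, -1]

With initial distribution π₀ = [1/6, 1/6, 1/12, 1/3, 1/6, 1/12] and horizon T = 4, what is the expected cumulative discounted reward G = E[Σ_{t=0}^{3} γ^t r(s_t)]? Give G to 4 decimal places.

t=0: π = [0.1667, 0.1667, 0.0833, 0.3333, 0.1667, 0.0833], E[r] = 1.1667, γ^t·E[r] = 1.166667, running G = 1.166667
t=1: π = [0.1111, 0.1667, 0.2500, 0.1736, 0.1458, 0.1528], E[r] = -0.1528, γ^t·E[r] = -0.122222, running G = 1.044444
t=2: π = [0.1262, 0.1667, 0.2124, 0.1661, 0.1383, 0.1904], E[r] = -0.0775, γ^t·E[r] = -0.049630, running G = 0.994815
t=3: π = [0.1274, 0.1667, 0.2130, 0.1623, 0.1408, 0.1898], E[r] = -0.0913, γ^t·E[r] = -0.046765, running G = 0.948049

G = 0.9480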